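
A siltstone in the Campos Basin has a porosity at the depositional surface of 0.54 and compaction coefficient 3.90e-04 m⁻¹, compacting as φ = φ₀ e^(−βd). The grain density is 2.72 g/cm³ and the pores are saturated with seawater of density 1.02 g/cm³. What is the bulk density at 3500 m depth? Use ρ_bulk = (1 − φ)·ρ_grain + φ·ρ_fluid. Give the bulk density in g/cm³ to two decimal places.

2.49 g/cm³

Working in km (1 km = 1000 m; β in km⁻¹ = β in m⁻¹ × 1000):
Porosity at depth: φ = 0.54·exp(−0.39×3.5) = 0.54×0.2554 = 0.1379
Bulk density: ρ_b = (1−φ)ρ_g + φ·ρ_f = 0.8621×2.72 + 0.1379×1.02
       = 2.345 + 0.141 = 2.486 g/cm³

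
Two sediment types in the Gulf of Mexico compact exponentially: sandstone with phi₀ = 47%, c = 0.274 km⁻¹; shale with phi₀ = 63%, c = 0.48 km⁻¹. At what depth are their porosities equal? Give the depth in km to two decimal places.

Set phi₀ₐ e^(−cₐz) = phi₀ᵦ e^(−cᵦz) ⇒ ln(phi₀ₐ/phi₀ᵦ) = (cₐ − cᵦ)·z
z = ln(0.47/0.63) / (0.274 − 0.48) = -0.2930 / -0.206 = 1.422 km

1.42 km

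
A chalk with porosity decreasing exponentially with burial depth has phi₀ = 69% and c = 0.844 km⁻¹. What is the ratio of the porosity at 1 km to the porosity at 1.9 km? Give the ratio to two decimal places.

2.14

phi(z₁)/phi(z₂) = e^(−c·z₁)/e^(−c·z₂) = e^{c(z₂−z₁)}
= exp(0.844 × 0.9) = exp(0.7596) = 2.1374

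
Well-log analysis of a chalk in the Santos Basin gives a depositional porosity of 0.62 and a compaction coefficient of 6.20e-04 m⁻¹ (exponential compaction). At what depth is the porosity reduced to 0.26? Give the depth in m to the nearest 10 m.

1400 m

Working in km (1 km = 1000 m; β in km⁻¹ = β in m⁻¹ × 1000):
Invert Athy's law: Z = ln(phi₀/phi) / β
Z = ln(0.62/0.26) / 0.62 = ln(2.385) / 0.62 = 0.8690 / 0.62 = 1.402 km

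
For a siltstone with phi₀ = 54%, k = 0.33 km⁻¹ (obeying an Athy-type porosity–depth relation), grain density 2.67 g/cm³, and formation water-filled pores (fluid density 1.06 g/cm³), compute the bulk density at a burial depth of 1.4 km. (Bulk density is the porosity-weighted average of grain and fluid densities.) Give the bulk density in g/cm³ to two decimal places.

Porosity at depth: phi = 0.54·exp(−0.33×1.4) = 0.54×0.6300 = 0.3402
Bulk density: ρ_b = (1−phi)ρ_g + phi·ρ_f = 0.6598×2.67 + 0.3402×1.06
       = 1.762 + 0.361 = 2.122 g/cm³

2.12 g/cm³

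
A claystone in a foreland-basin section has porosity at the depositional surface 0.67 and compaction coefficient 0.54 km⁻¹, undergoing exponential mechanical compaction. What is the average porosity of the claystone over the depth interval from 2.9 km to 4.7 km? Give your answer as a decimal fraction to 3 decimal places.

0.090

⟨φ⟩ = (1/(z₂−z₁)) ∫ φ₀ e^(−kz) dz = φ₀·(e^(−k·z₁) − e^(−k·z₂)) / (k·(z₂−z₁))
e^(−0.54×2.9) = 0.2089; e^(−0.54×4.7) = 0.0790
⟨φ⟩ = 0.67 × (0.2089 − 0.0790) / (0.54 × 1.8) = 0.67 × 0.1336 = 0.0895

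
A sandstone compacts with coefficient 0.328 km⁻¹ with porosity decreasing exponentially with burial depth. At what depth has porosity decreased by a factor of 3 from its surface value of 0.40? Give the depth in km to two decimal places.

3.35 km

n/n₀ = 1/3 ⇒ exp(−c·Z) = 1/3 ⇒ Z = ln(3) / c
Z = 1.0986 / 0.328 = 3.349 km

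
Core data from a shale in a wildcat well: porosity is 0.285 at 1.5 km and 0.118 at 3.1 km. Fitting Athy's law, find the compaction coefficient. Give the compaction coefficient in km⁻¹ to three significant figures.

Athy: φ(Z) = φ₀ e^(−βZ) ⇒ φ₁/φ₂ = e^{β(Z₂−Z₁)} ⇒ β = ln(φ₁/φ₂)/(Z₂−Z₁)
β = ln(0.285/0.118) / (3.1 − 1.5) = ln(2.415) / 1.6 = 0.8818 / 1.6 = 0.5511 km⁻¹

0.551 km⁻¹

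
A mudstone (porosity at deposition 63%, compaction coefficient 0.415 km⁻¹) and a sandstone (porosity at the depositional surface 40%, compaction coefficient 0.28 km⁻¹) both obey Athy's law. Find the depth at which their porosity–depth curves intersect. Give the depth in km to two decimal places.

3.36 km

Set φ₀ₐ e^(−βₐd) = φ₀ᵦ e^(−βᵦd) ⇒ ln(φ₀ₐ/φ₀ᵦ) = (βₐ − βᵦ)·d
d = ln(0.63/0.4) / (0.415 − 0.28) = 0.4543 / 0.135 = 3.365 km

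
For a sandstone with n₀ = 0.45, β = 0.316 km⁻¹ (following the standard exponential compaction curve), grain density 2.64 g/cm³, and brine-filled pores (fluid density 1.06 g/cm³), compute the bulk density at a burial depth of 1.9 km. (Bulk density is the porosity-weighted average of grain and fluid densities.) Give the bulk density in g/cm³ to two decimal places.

2.25 g/cm³

Porosity at depth: n = 0.45·exp(−0.316×1.9) = 0.45×0.5486 = 0.2469
Bulk density: ρ_b = (1−n)ρ_g + n·ρ_f = 0.7531×2.64 + 0.2469×1.06
       = 1.988 + 0.262 = 2.250 g/cm³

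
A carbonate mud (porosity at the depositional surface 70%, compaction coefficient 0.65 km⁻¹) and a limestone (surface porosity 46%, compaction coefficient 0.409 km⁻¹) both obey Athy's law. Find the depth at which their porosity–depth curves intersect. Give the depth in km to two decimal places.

1.74 km

Set n₀ₐ e^(−kₐz) = n₀ᵦ e^(−kᵦz) ⇒ ln(n₀ₐ/n₀ᵦ) = (kₐ − kᵦ)·z
z = ln(0.7/0.46) / (0.65 − 0.409) = 0.4199 / 0.241 = 1.742 km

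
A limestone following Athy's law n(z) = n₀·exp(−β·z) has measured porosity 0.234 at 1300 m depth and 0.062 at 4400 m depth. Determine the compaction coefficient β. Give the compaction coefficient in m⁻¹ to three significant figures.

0.000428 m⁻¹

Working in km (1 km = 1000 m; β in km⁻¹ = β in m⁻¹ × 1000):
Athy: n(z) = n₀ e^(−βz) ⇒ n₁/n₂ = e^{β(z₂−z₁)} ⇒ β = ln(n₁/n₂)/(z₂−z₁)
β = ln(0.234/0.062) / (4.4 − 1.3) = ln(3.774) / 3.1 = 1.3282 / 3.1 = 0.4284 km⁻¹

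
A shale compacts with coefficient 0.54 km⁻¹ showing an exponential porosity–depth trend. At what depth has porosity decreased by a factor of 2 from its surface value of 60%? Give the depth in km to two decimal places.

1.28 km

phi/phi₀ = 1/2 ⇒ exp(−β·Z) = 1/2 ⇒ Z = ln(2) / β
Z = 0.6931 / 0.54 = 1.284 km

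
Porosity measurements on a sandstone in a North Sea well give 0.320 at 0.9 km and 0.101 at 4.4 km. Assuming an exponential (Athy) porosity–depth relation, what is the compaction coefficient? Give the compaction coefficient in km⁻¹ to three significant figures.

0.329 km⁻¹

Athy: φ(Z) = φ₀ e^(−βZ) ⇒ φ₁/φ₂ = e^{β(Z₂−Z₁)} ⇒ β = ln(φ₁/φ₂)/(Z₂−Z₁)
β = ln(0.32/0.101) / (4.4 − 0.9) = ln(3.168) / 3.5 = 1.1532 / 3.5 = 0.3295 km⁻¹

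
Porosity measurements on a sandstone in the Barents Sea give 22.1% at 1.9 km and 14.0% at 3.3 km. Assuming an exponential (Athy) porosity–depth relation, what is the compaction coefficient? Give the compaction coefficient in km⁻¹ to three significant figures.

0.326 km⁻¹

Athy: φ(Z) = φ₀ e^(−cZ) ⇒ φ₁/φ₂ = e^{c(Z₂−Z₁)} ⇒ c = ln(φ₁/φ₂)/(Z₂−Z₁)
c = ln(0.221/0.14) / (3.3 − 1.9) = ln(1.579) / 1.4 = 0.4565 / 1.4 = 0.3261 km⁻¹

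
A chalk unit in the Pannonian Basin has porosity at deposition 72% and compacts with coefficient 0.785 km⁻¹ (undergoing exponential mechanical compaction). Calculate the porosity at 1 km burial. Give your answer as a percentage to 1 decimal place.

32.8%

n = n₀·exp(−β·z) = 0.72 × exp(−0.785 × 1) = 0.72 × exp(−0.785)
  = 0.72 × 0.4561 = 0.3284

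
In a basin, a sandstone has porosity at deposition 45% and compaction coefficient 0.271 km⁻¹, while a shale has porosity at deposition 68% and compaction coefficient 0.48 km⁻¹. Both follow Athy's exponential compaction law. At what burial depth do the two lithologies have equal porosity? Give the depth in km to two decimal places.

Set φ₀ₐ e^(−βₐd) = φ₀ᵦ e^(−βᵦd) ⇒ ln(φ₀ₐ/φ₀ᵦ) = (βₐ − βᵦ)·d
d = ln(0.45/0.68) / (0.271 − 0.48) = -0.4128 / -0.209 = 1.975 km

1.98 km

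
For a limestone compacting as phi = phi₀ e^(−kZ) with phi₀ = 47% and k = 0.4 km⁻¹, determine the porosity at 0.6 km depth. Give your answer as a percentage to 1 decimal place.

37.0%

phi = phi₀·exp(−k·Z) = 0.47 × exp(−0.4 × 0.6) = 0.47 × exp(−0.24)
  = 0.47 × 0.7866 = 0.3697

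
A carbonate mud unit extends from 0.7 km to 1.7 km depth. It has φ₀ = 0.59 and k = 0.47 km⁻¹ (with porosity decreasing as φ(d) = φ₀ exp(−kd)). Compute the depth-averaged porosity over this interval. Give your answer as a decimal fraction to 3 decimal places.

⟨φ⟩ = (1/(d₂−d₁)) ∫ φ₀ e^(−kd) dd = φ₀·(e^(−k·d₁) − e^(−k·d₂)) / (k·(d₂−d₁))
e^(−0.47×0.7) = 0.7196; e^(−0.47×1.7) = 0.4498
⟨φ⟩ = 0.59 × (0.7196 − 0.4498) / (0.47 × 1) = 0.59 × 0.5742 = 0.3388

0.339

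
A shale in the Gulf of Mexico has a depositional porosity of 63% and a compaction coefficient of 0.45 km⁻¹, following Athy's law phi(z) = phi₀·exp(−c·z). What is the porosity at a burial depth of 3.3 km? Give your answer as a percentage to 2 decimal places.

phi = phi₀·exp(−c·z) = 0.63 × exp(−0.45 × 3.3) = 0.63 × exp(−1.485)
  = 0.63 × 0.2265 = 0.1427

14.27%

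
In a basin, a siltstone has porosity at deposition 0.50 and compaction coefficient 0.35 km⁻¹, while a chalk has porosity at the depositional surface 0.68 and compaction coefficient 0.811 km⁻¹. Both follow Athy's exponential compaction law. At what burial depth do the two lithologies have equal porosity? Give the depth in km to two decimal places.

0.67 km

Set phi₀ₐ e^(−βₐd) = phi₀ᵦ e^(−βᵦd) ⇒ ln(phi₀ₐ/phi₀ᵦ) = (βₐ − βᵦ)·d
d = ln(0.5/0.68) / (0.35 − 0.811) = -0.3075 / -0.461 = 0.667 km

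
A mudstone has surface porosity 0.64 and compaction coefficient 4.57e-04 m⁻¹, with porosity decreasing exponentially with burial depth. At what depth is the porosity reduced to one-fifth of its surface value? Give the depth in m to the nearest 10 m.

Working in km (1 km = 1000 m; β in km⁻¹ = β in m⁻¹ × 1000):
φ/φ₀ = 1/5 ⇒ exp(−β·Z) = 1/5 ⇒ Z = ln(5) / β
Z = 1.6094 / 0.457 = 3.522 km

3520 m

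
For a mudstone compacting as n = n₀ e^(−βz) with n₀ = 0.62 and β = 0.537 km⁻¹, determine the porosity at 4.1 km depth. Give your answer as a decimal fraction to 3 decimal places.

0.069

n = n₀·exp(−β·z) = 0.62 × exp(−0.537 × 4.1) = 0.62 × exp(−2.202)
  = 0.62 × 0.1106 = 0.0686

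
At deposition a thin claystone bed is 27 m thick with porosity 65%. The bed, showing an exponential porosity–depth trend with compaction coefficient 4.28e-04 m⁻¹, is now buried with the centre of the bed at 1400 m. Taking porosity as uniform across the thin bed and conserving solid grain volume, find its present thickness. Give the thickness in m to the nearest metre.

Working in km (1 km = 1000 m; c in km⁻¹ = c in m⁻¹ × 1000):
Porosity at 1.4 km: phi = 0.65·exp(−0.428×1.4) = 0.3570
Solid-volume conservation: h(1−phi) = h₀(1−phi₀) ⇒ h = h₀·(1−phi₀)/(1−phi)
h = 0.027 × (1 − 0.65)/(1 − 0.3570) = 0.027 × 0.5443 = 0.0147 km

15 m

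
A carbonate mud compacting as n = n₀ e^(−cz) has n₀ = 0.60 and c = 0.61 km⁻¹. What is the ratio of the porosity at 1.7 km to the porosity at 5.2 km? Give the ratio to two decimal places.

8.46

n(z₁)/n(z₂) = e^(−c·z₁)/e^(−c·z₂) = e^{c(z₂−z₁)}
= exp(0.61 × 3.5) = exp(2.135) = 8.4570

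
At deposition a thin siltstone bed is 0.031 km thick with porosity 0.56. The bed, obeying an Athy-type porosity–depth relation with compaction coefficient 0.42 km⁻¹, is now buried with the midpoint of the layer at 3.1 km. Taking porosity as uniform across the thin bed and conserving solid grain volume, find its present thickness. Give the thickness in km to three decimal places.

Porosity at 3.1 km: φ = 0.56·exp(−0.42×3.1) = 0.1523
Solid-volume conservation: h(1−φ) = h₀(1−φ₀) ⇒ h = h₀·(1−φ₀)/(1−φ)
h = 0.031 × (1 − 0.56)/(1 − 0.1523) = 0.031 × 0.5191 = 0.0161 km

0.016 km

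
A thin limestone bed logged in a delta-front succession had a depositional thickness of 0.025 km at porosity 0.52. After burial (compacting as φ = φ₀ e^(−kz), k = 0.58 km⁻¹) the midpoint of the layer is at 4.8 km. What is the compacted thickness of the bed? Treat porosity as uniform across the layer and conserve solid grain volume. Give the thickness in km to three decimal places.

0.012 km

Porosity at 4.8 km: φ = 0.52·exp(−0.58×4.8) = 0.0321
Solid-volume conservation: h(1−φ) = h₀(1−φ₀) ⇒ h = h₀·(1−φ₀)/(1−φ)
h = 0.025 × (1 − 0.52)/(1 − 0.0321) = 0.025 × 0.4959 = 0.0124 km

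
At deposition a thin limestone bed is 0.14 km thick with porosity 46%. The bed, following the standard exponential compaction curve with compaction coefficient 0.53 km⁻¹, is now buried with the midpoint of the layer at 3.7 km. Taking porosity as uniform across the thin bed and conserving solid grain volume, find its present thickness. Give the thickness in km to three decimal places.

0.081 km

Porosity at 3.7 km: n = 0.46·exp(−0.53×3.7) = 0.0647
Solid-volume conservation: h(1−n) = h₀(1−n₀) ⇒ h = h₀·(1−n₀)/(1−n)
h = 0.14 × (1 − 0.46)/(1 − 0.0647) = 0.14 × 0.5774 = 0.0808 km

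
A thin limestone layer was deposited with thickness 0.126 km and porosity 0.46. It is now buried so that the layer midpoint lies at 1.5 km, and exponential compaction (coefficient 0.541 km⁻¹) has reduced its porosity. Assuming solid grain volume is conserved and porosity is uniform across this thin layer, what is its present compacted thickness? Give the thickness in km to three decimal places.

0.086 km

Porosity at 1.5 km: φ = 0.46·exp(−0.541×1.5) = 0.2043
Solid-volume conservation: h(1−φ) = h₀(1−φ₀) ⇒ h = h₀·(1−φ₀)/(1−φ)
h = 0.126 × (1 − 0.46)/(1 − 0.2043) = 0.126 × 0.6787 = 0.0855 km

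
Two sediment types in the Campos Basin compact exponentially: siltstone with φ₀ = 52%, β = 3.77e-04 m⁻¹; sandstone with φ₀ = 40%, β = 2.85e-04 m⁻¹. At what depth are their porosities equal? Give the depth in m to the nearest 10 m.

2850 m

Working in km (1 km = 1000 m; β in km⁻¹ = β in m⁻¹ × 1000):
Set φ₀ₐ e^(−βₐd) = φ₀ᵦ e^(−βᵦd) ⇒ ln(φ₀ₐ/φ₀ᵦ) = (βₐ − βᵦ)·d
d = ln(0.52/0.4) / (0.377 − 0.285) = 0.2624 / 0.092 = 2.852 km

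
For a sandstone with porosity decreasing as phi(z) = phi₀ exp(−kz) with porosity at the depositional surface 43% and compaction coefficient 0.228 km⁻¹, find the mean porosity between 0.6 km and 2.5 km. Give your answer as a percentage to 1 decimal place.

30.4%

⟨phi⟩ = (1/(z₂−z₁)) ∫ phi₀ e^(−kz) dz = phi₀·(e^(−k·z₁) − e^(−k·z₂)) / (k·(z₂−z₁))
e^(−0.228×0.6) = 0.8721; e^(−0.228×2.5) = 0.5655
⟨phi⟩ = 0.43 × (0.8721 − 0.5655) / (0.228 × 1.9) = 0.43 × 0.7078 = 0.3044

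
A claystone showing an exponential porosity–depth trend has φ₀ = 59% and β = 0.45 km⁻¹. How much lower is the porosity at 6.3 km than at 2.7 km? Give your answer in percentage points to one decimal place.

14.0 percentage points

φ(2.7) = 0.59·e^(−0.45×2.7) = 0.1751
φ(6.3) = 0.59·e^(−0.45×6.3) = 0.0346
Δφ = 0.1751 − 0.0346 = 0.1404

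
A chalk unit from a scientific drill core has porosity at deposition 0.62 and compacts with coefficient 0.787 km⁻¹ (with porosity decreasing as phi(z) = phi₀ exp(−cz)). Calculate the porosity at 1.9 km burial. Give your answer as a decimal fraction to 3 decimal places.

phi = phi₀·exp(−c·z) = 0.62 × exp(−0.787 × 1.9) = 0.62 × exp(−1.495)
  = 0.62 × 0.2242 = 0.1390

0.139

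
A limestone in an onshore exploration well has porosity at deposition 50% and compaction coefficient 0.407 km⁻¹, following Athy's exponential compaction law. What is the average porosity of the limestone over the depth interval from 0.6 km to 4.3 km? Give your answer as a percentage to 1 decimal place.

20.2%

⟨φ⟩ = (1/(z₂−z₁)) ∫ φ₀ e^(−βz) dz = φ₀·(e^(−β·z₁) − e^(−β·z₂)) / (β·(z₂−z₁))
e^(−0.407×0.6) = 0.7833; e^(−0.407×4.3) = 0.1738
⟨φ⟩ = 0.5 × (0.7833 − 0.1738) / (0.407 × 3.7) = 0.5 × 0.4048 = 0.2024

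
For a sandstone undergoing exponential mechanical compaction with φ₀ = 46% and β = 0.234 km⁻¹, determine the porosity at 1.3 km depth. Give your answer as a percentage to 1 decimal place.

33.9%

φ = φ₀·exp(−β·Z) = 0.46 × exp(−0.234 × 1.3) = 0.46 × exp(−0.3042)
  = 0.46 × 0.7377 = 0.3393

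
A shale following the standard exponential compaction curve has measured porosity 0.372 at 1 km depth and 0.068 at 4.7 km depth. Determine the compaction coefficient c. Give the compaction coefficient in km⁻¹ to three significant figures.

0.459 km⁻¹

Athy: n(z) = n₀ e^(−cz) ⇒ n₁/n₂ = e^{c(z₂−z₁)} ⇒ c = ln(n₁/n₂)/(z₂−z₁)
c = ln(0.372/0.068) / (4.7 − 1) = ln(5.471) / 3.7 = 1.6994 / 3.7 = 0.4593 km⁻¹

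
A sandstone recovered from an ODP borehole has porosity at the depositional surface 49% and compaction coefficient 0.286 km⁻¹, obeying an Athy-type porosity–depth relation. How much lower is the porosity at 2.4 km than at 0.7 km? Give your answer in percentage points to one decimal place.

phi(0.7) = 0.49·e^(−0.286×0.7) = 0.4011
phi(2.4) = 0.49·e^(−0.286×2.4) = 0.2467
Δphi = 0.4011 − 0.2467 = 0.1544

15.4 percentage points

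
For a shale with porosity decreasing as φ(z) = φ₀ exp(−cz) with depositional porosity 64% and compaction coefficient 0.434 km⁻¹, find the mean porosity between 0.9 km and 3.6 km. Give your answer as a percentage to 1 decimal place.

⟨φ⟩ = (1/(z₂−z₁)) ∫ φ₀ e^(−cz) dz = φ₀·(e^(−c·z₁) − e^(−c·z₂)) / (c·(z₂−z₁))
e^(−0.434×0.9) = 0.6767; e^(−0.434×3.6) = 0.2096
⟨φ⟩ = 0.64 × (0.6767 − 0.2096) / (0.434 × 2.7) = 0.64 × 0.3985 = 0.2551

25.5%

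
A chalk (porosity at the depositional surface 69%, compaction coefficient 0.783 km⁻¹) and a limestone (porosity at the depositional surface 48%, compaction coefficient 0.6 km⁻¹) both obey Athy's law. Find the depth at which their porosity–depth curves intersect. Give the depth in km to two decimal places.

1.98 km

Set φ₀ₐ e^(−cₐz) = φ₀ᵦ e^(−cᵦz) ⇒ ln(φ₀ₐ/φ₀ᵦ) = (cₐ − cᵦ)·z
z = ln(0.69/0.48) / (0.783 − 0.6) = 0.3629 / 0.183 = 1.983 km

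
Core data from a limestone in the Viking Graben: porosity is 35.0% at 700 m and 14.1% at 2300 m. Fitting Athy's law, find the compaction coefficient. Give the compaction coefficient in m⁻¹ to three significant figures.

0.000568 m⁻¹

Working in km (1 km = 1000 m; c in km⁻¹ = c in m⁻¹ × 1000):
Athy: phi(z) = phi₀ e^(−cz) ⇒ phi₁/phi₂ = e^{c(z₂−z₁)} ⇒ c = ln(phi₁/phi₂)/(z₂−z₁)
c = ln(0.35/0.141) / (2.3 − 0.7) = ln(2.482) / 1.6 = 0.9092 / 1.6 = 0.5682 km⁻¹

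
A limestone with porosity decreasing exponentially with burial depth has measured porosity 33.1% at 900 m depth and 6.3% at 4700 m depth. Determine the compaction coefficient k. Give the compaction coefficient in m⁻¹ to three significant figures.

0.000437 m⁻¹

Working in km (1 km = 1000 m; k in km⁻¹ = k in m⁻¹ × 1000):
Athy: φ(z) = φ₀ e^(−kz) ⇒ φ₁/φ₂ = e^{k(z₂−z₁)} ⇒ k = ln(φ₁/φ₂)/(z₂−z₁)
k = ln(0.331/0.063) / (4.7 − 0.9) = ln(5.254) / 3.8 = 1.6590 / 3.8 = 0.4366 km⁻¹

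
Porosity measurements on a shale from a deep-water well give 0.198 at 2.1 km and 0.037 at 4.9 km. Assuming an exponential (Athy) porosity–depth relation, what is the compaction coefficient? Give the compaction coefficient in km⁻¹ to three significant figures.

Athy: phi(z) = phi₀ e^(−kz) ⇒ phi₁/phi₂ = e^{k(z₂−z₁)} ⇒ k = ln(phi₁/phi₂)/(z₂−z₁)
k = ln(0.198/0.037) / (4.9 − 2.1) = ln(5.351) / 2.8 = 1.6773 / 2.8 = 0.5991 km⁻¹

0.599 km⁻¹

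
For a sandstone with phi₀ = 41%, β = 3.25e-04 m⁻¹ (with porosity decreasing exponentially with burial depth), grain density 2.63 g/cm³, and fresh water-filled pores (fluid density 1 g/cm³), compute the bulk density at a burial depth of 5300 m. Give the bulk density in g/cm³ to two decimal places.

2.51 g/cm³

Working in km (1 km = 1000 m; β in km⁻¹ = β in m⁻¹ × 1000):
Porosity at depth: phi = 0.41·exp(−0.325×5.3) = 0.41×0.1786 = 0.0732
Bulk density: ρ_b = (1−phi)ρ_g + phi·ρ_f = 0.9268×2.63 + 0.0732×1
       = 2.437 + 0.073 = 2.511 g/cm³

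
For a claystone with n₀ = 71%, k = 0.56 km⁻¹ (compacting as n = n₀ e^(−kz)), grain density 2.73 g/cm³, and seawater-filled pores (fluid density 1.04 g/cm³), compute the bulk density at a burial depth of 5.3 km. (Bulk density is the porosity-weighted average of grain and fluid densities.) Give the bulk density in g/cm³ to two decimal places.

Porosity at depth: n = 0.71·exp(−0.56×5.3) = 0.71×0.0514 = 0.0365
Bulk density: ρ_b = (1−n)ρ_g + n·ρ_f = 0.9635×2.73 + 0.0365×1.04
       = 2.630 + 0.038 = 2.668 g/cm³

2.67 g/cm³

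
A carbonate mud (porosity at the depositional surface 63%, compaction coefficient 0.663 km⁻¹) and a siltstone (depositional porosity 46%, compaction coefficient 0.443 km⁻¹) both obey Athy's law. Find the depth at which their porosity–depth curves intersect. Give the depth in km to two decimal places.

1.43 km

Set n₀ₐ e^(−βₐZ) = n₀ᵦ e^(−βᵦZ) ⇒ ln(n₀ₐ/n₀ᵦ) = (βₐ − βᵦ)·Z
Z = ln(0.63/0.46) / (0.663 − 0.443) = 0.3145 / 0.22 = 1.430 km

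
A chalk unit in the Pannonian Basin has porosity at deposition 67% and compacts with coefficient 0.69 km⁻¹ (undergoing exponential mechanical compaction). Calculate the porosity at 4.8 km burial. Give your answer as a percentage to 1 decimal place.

2.4%

phi = phi₀·exp(−k·d) = 0.67 × exp(−0.69 × 4.8) = 0.67 × exp(−3.312)
  = 0.67 × 0.0364 = 0.0244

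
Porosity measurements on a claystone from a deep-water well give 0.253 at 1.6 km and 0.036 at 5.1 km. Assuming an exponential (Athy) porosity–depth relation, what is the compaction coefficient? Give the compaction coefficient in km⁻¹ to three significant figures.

Athy: phi(d) = phi₀ e^(−cd) ⇒ phi₁/phi₂ = e^{c(d₂−d₁)} ⇒ c = ln(phi₁/phi₂)/(d₂−d₁)
c = ln(0.253/0.036) / (5.1 − 1.6) = ln(7.028) / 3.5 = 1.9499 / 3.5 = 0.5571 km⁻¹

0.557 km⁻¹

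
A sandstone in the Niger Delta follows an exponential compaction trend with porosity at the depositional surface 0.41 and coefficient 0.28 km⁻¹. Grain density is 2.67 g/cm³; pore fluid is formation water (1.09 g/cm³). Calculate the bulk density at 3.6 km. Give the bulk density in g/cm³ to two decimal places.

Porosity at depth: φ = 0.41·exp(−0.28×3.6) = 0.41×0.3649 = 0.1496
Bulk density: ρ_b = (1−φ)ρ_g + φ·ρ_f = 0.8504×2.67 + 0.1496×1.09
       = 2.270 + 0.163 = 2.434 g/cm³

2.43 g/cm³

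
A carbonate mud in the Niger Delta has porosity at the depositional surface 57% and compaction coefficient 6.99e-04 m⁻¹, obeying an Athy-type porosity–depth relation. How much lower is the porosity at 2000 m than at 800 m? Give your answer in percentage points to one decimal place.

Working in km (1 km = 1000 m; k in km⁻¹ = k in m⁻¹ × 1000):
n(0.8) = 0.57·e^(−0.699×0.8) = 0.3258
n(2) = 0.57·e^(−0.699×2) = 0.1408
Δn = 0.3258 − 0.1408 = 0.1850

18.5 percentage points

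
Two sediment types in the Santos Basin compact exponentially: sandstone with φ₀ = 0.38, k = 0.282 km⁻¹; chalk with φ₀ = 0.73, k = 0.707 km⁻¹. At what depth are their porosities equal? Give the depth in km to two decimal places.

Set φ₀ₐ e^(−kₐd) = φ₀ᵦ e^(−kᵦd) ⇒ ln(φ₀ₐ/φ₀ᵦ) = (kₐ − kᵦ)·d
d = ln(0.38/0.73) / (0.282 − 0.707) = -0.6529 / -0.425 = 1.536 km

1.54 km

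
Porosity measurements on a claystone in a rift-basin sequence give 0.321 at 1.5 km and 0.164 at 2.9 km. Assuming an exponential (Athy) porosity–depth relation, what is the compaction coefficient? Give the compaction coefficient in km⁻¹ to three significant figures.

0.480 km⁻¹

Athy: phi(z) = phi₀ e^(−βz) ⇒ phi₁/phi₂ = e^{β(z₂−z₁)} ⇒ β = ln(phi₁/phi₂)/(z₂−z₁)
β = ln(0.321/0.164) / (2.9 − 1.5) = ln(1.957) / 1.4 = 0.6716 / 1.4 = 0.4797 km⁻¹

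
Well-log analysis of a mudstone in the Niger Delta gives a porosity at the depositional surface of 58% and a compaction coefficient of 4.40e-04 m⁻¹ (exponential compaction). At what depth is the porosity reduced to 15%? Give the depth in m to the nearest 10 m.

3070 m

Working in km (1 km = 1000 m; c in km⁻¹ = c in m⁻¹ × 1000):
Invert Athy's law: Z = ln(φ₀/φ) / c
Z = ln(0.58/0.15) / 0.44 = ln(3.867) / 0.44 = 1.3524 / 0.44 = 3.074 km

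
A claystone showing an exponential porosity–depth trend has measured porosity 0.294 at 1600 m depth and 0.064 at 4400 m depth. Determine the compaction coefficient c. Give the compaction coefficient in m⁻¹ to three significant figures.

0.000545 m⁻¹

Working in km (1 km = 1000 m; c in km⁻¹ = c in m⁻¹ × 1000):
Athy: n(d) = n₀ e^(−cd) ⇒ n₁/n₂ = e^{c(d₂−d₁)} ⇒ c = ln(n₁/n₂)/(d₂−d₁)
c = ln(0.294/0.064) / (4.4 − 1.6) = ln(4.594) / 2.8 = 1.5247 / 2.8 = 0.5445 km⁻¹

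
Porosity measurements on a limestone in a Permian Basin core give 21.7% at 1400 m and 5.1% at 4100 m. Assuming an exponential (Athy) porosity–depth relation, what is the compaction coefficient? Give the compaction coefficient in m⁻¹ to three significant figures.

0.000536 m⁻¹

Working in km (1 km = 1000 m; β in km⁻¹ = β in m⁻¹ × 1000):
Athy: φ(Z) = φ₀ e^(−βZ) ⇒ φ₁/φ₂ = e^{β(Z₂−Z₁)} ⇒ β = ln(φ₁/φ₂)/(Z₂−Z₁)
β = ln(0.217/0.051) / (4.1 − 1.4) = ln(4.255) / 2.7 = 1.4481 / 2.7 = 0.5363 km⁻¹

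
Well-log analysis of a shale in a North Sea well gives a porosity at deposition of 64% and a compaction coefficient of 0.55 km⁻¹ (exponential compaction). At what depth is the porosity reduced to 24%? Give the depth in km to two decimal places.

1.78 km

Invert Athy's law: Z = ln(φ₀/φ) / β
Z = ln(0.64/0.24) / 0.55 = ln(2.667) / 0.55 = 0.9808 / 0.55 = 1.783 km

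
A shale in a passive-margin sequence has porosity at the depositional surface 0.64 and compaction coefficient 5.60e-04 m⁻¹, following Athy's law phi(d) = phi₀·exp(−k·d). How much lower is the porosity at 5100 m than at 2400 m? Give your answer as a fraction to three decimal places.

Working in km (1 km = 1000 m; k in km⁻¹ = k in m⁻¹ × 1000):
phi(2.4) = 0.64·e^(−0.56×2.4) = 0.1669
phi(5.1) = 0.64·e^(−0.56×5.1) = 0.0368
Δphi = 0.1669 − 0.0368 = 0.1301

0.130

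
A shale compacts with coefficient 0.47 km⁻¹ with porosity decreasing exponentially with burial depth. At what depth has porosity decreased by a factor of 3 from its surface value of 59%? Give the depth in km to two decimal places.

2.34 km

φ/φ₀ = 1/3 ⇒ exp(−k·Z) = 1/3 ⇒ Z = ln(3) / k
Z = 1.0986 / 0.47 = 2.337 km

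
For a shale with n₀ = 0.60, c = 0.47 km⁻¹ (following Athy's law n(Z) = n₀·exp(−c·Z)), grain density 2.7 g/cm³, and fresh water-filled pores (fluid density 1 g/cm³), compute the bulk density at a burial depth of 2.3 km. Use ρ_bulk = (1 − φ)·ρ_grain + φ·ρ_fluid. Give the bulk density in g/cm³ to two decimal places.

2.35 g/cm³

Porosity at depth: n = 0.6·exp(−0.47×2.3) = 0.6×0.3393 = 0.2036
Bulk density: ρ_b = (1−n)ρ_g + n·ρ_f = 0.7964×2.7 + 0.2036×1
       = 2.150 + 0.204 = 2.354 g/cm³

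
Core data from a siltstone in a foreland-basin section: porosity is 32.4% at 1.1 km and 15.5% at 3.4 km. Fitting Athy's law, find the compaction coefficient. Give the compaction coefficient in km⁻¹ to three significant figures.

Athy: φ(z) = φ₀ e^(−βz) ⇒ φ₁/φ₂ = e^{β(z₂−z₁)} ⇒ β = ln(φ₁/φ₂)/(z₂−z₁)
β = ln(0.324/0.155) / (3.4 − 1.1) = ln(2.09) / 2.3 = 0.7373 / 2.3 = 0.3206 km⁻¹

0.321 km⁻¹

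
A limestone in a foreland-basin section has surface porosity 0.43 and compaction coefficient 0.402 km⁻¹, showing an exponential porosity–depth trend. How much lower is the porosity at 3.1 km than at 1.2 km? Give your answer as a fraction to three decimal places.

phi(1.2) = 0.43·e^(−0.402×1.2) = 0.2654
phi(3.1) = 0.43·e^(−0.402×3.1) = 0.1237
Δphi = 0.2654 − 0.1237 = 0.1418

0.142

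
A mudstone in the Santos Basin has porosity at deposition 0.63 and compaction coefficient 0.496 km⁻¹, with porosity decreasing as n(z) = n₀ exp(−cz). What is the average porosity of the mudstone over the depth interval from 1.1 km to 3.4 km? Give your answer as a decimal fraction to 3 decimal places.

⟨n⟩ = (1/(z₂−z₁)) ∫ n₀ e^(−cz) dz = n₀·(e^(−c·z₁) − e^(−c·z₂)) / (c·(z₂−z₁))
e^(−0.496×1.1) = 0.5795; e^(−0.496×3.4) = 0.1852
⟨n⟩ = 0.63 × (0.5795 − 0.1852) / (0.496 × 2.3) = 0.63 × 0.3456 = 0.2178

0.218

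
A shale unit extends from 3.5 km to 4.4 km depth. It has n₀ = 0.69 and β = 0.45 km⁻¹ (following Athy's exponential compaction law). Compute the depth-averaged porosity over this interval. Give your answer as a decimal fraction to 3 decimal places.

⟨n⟩ = (1/(z₂−z₁)) ∫ n₀ e^(−βz) dz = n₀·(e^(−β·z₁) − e^(−β·z₂)) / (β·(z₂−z₁))
e^(−0.45×3.5) = 0.2070; e^(−0.45×4.4) = 0.1381
⟨n⟩ = 0.69 × (0.2070 − 0.1381) / (0.45 × 0.9) = 0.69 × 0.1702 = 0.1175

0.117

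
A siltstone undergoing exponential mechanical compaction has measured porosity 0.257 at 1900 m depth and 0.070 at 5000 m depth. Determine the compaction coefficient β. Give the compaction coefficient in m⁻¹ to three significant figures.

0.000420 m⁻¹

Working in km (1 km = 1000 m; β in km⁻¹ = β in m⁻¹ × 1000):
Athy: phi(Z) = phi₀ e^(−βZ) ⇒ phi₁/phi₂ = e^{β(Z₂−Z₁)} ⇒ β = ln(phi₁/phi₂)/(Z₂−Z₁)
β = ln(0.257/0.07) / (5 − 1.9) = ln(3.671) / 3.1 = 1.3006 / 3.1 = 0.4195 km⁻¹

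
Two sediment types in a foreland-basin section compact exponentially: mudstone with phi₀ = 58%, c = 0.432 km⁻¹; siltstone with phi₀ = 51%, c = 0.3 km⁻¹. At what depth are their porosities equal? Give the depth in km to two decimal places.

Set phi₀ₐ e^(−cₐz) = phi₀ᵦ e^(−cᵦz) ⇒ ln(phi₀ₐ/phi₀ᵦ) = (cₐ − cᵦ)·z
z = ln(0.58/0.51) / (0.432 − 0.3) = 0.1286 / 0.132 = 0.974 km

0.97 km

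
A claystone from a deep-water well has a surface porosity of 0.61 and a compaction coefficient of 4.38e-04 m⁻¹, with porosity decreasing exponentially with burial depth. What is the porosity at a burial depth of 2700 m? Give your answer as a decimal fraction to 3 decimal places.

0.187

Working in km (1 km = 1000 m; c in km⁻¹ = c in m⁻¹ × 1000):
φ = φ₀·exp(−c·d) = 0.61 × exp(−0.438 × 2.7) = 0.61 × exp(−1.183)
  = 0.61 × 0.3065 = 0.1870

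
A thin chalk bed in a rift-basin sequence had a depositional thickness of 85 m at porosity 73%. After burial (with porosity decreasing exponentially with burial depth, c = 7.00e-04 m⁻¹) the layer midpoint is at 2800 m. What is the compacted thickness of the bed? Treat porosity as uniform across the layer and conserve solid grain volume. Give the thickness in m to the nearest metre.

26 m

Working in km (1 km = 1000 m; c in km⁻¹ = c in m⁻¹ × 1000):
Porosity at 2.8 km: n = 0.73·exp(−0.7×2.8) = 0.1028
Solid-volume conservation: h(1−n) = h₀(1−n₀) ⇒ h = h₀·(1−n₀)/(1−n)
h = 0.085 × (1 − 0.73)/(1 − 0.1028) = 0.085 × 0.3009 = 0.0256 km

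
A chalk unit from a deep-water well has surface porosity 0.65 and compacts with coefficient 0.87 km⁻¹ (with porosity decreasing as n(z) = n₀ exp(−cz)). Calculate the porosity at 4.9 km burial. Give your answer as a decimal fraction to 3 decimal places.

0.009

n = n₀·exp(−c·z) = 0.65 × exp(−0.87 × 4.9) = 0.65 × exp(−4.263)
  = 0.65 × 0.0141 = 0.0092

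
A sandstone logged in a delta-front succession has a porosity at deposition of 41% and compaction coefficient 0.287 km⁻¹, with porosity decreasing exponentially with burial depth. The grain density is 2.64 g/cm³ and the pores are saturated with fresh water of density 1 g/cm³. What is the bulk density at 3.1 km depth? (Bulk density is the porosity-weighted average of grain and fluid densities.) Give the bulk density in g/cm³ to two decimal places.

Porosity at depth: phi = 0.41·exp(−0.287×3.1) = 0.41×0.4108 = 0.1684
Bulk density: ρ_b = (1−phi)ρ_g + phi·ρ_f = 0.8316×2.64 + 0.1684×1
       = 2.195 + 0.168 = 2.364 g/cm³

2.36 g/cm³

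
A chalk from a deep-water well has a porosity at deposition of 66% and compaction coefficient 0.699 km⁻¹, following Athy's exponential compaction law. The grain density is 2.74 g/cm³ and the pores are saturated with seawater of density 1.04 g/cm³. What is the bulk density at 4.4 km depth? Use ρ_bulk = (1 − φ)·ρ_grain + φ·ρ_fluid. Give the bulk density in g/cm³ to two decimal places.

2.69 g/cm³

Porosity at depth: φ = 0.66·exp(−0.699×4.4) = 0.66×0.0462 = 0.0305
Bulk density: ρ_b = (1−φ)ρ_g + φ·ρ_f = 0.9695×2.74 + 0.0305×1.04
       = 2.657 + 0.032 = 2.688 g/cm³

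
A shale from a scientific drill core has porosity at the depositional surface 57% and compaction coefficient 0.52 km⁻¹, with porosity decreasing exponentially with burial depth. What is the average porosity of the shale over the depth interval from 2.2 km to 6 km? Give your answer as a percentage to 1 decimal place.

⟨φ⟩ = (1/(Z₂−Z₁)) ∫ φ₀ e^(−kZ) dZ = φ₀·(e^(−k·Z₁) − e^(−k·Z₂)) / (k·(Z₂−Z₁))
e^(−0.52×2.2) = 0.3185; e^(−0.52×6) = 0.0442
⟨φ⟩ = 0.57 × (0.3185 − 0.0442) / (0.52 × 3.8) = 0.57 × 0.1389 = 0.0791

7.9%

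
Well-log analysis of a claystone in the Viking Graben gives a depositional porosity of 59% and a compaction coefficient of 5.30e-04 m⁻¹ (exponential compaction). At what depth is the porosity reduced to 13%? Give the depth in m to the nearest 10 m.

Working in km (1 km = 1000 m; c in km⁻¹ = c in m⁻¹ × 1000):
Invert Athy's law: Z = ln(φ₀/φ) / c
Z = ln(0.59/0.13) / 0.53 = ln(4.538) / 0.53 = 1.5126 / 0.53 = 2.854 km

2850 m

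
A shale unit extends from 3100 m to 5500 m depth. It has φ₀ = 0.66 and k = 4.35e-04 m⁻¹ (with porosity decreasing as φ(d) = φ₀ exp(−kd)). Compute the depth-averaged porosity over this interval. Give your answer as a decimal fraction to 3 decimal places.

0.106

Working in km (1 km = 1000 m; k in km⁻¹ = k in m⁻¹ × 1000):
⟨φ⟩ = (1/(d₂−d₁)) ∫ φ₀ e^(−kd) dd = φ₀·(e^(−k·d₁) − e^(−k·d₂)) / (k·(d₂−d₁))
e^(−0.435×3.1) = 0.2596; e^(−0.435×5.5) = 0.0914
⟨φ⟩ = 0.66 × (0.2596 − 0.0914) / (0.435 × 2.4) = 0.66 × 0.1611 = 0.1064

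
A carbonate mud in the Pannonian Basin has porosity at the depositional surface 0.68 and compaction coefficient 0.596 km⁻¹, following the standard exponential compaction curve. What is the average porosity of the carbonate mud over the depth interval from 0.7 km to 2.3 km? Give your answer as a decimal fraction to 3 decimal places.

0.289

⟨n⟩ = (1/(d₂−d₁)) ∫ n₀ e^(−kd) dd = n₀·(e^(−k·d₁) − e^(−k·d₂)) / (k·(d₂−d₁))
e^(−0.596×0.7) = 0.6589; e^(−0.596×2.3) = 0.2539
⟨n⟩ = 0.68 × (0.6589 − 0.2539) / (0.596 × 1.6) = 0.68 × 0.4247 = 0.2888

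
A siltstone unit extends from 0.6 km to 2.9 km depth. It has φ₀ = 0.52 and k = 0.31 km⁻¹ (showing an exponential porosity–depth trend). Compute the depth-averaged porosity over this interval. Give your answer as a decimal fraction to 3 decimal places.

⟨φ⟩ = (1/(Z₂−Z₁)) ∫ φ₀ e^(−kZ) dZ = φ₀·(e^(−k·Z₁) − e^(−k·Z₂)) / (k·(Z₂−Z₁))
e^(−0.31×0.6) = 0.8303; e^(−0.31×2.9) = 0.4070
⟨φ⟩ = 0.52 × (0.8303 − 0.4070) / (0.31 × 2.3) = 0.52 × 0.5937 = 0.3087

0.309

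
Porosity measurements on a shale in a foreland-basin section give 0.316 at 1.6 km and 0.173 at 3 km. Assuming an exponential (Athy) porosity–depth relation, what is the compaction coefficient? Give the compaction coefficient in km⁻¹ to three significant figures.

0.430 km⁻¹

Athy: phi(Z) = phi₀ e^(−βZ) ⇒ phi₁/phi₂ = e^{β(Z₂−Z₁)} ⇒ β = ln(phi₁/phi₂)/(Z₂−Z₁)
β = ln(0.316/0.173) / (3 − 1.6) = ln(1.827) / 1.4 = 0.6025 / 1.4 = 0.4303 km⁻¹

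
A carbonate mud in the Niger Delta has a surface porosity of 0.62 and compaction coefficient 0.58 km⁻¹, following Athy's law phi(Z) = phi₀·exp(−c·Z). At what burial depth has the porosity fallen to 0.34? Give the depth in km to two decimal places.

Invert Athy's law: Z = ln(phi₀/phi) / c
Z = ln(0.62/0.34) / 0.58 = ln(1.824) / 0.58 = 0.6008 / 0.58 = 1.036 km

1.04 km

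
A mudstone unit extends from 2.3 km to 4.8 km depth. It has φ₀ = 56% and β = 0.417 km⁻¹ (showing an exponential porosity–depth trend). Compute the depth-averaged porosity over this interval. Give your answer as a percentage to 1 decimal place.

⟨φ⟩ = (1/(z₂−z₁)) ∫ φ₀ e^(−βz) dz = φ₀·(e^(−β·z₁) − e^(−β·z₂)) / (β·(z₂−z₁))
e^(−0.417×2.3) = 0.3832; e^(−0.417×4.8) = 0.1351
⟨φ⟩ = 0.56 × (0.3832 − 0.1351) / (0.417 × 2.5) = 0.56 × 0.2380 = 0.1333

13.3%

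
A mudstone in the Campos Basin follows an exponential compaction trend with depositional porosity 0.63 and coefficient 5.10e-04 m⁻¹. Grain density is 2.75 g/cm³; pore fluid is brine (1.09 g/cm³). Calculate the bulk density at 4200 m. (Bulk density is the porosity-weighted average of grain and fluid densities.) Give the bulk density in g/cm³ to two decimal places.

2.63 g/cm³

Working in km (1 km = 1000 m; β in km⁻¹ = β in m⁻¹ × 1000):
Porosity at depth: φ = 0.63·exp(−0.51×4.2) = 0.63×0.1174 = 0.0740
Bulk density: ρ_b = (1−φ)ρ_g + φ·ρ_f = 0.9260×2.75 + 0.0740×1.09
       = 2.547 + 0.081 = 2.627 g/cm³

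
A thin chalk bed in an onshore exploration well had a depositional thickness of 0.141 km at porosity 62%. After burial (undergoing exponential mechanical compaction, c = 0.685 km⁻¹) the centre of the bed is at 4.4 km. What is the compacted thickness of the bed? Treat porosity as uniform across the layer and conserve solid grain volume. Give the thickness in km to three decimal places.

0.055 km

Porosity at 4.4 km: φ = 0.62·exp(−0.685×4.4) = 0.0304
Solid-volume conservation: h(1−φ) = h₀(1−φ₀) ⇒ h = h₀·(1−φ₀)/(1−φ)
h = 0.141 × (1 − 0.62)/(1 − 0.0304) = 0.141 × 0.3919 = 0.0553 km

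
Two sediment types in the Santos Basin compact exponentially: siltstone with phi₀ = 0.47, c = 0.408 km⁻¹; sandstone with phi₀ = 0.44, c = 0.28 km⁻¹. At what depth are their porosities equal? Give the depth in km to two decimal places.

0.52 km

Set phi₀ₐ e^(−cₐZ) = phi₀ᵦ e^(−cᵦZ) ⇒ ln(phi₀ₐ/phi₀ᵦ) = (cₐ − cᵦ)·Z
Z = ln(0.47/0.44) / (0.408 − 0.28) = 0.0660 / 0.128 = 0.515 km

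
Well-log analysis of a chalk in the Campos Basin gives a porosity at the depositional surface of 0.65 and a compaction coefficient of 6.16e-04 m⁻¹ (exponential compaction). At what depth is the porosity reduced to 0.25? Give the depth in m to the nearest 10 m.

Working in km (1 km = 1000 m; k in km⁻¹ = k in m⁻¹ × 1000):
Invert Athy's law: Z = ln(φ₀/φ) / k
Z = ln(0.65/0.25) / 0.616 = ln(2.6) / 0.616 = 0.9555 / 0.616 = 1.551 km

1550 m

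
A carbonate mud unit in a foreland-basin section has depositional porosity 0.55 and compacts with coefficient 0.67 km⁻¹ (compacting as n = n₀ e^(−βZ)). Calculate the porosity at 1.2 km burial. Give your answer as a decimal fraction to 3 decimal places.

n = n₀·exp(−β·Z) = 0.55 × exp(−0.67 × 1.2) = 0.55 × exp(−0.804)
  = 0.55 × 0.4475 = 0.2461

0.246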